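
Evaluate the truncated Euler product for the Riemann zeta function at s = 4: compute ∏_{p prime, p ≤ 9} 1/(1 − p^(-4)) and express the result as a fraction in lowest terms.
∏ = 7203/6656

The primes p ≤ 9 are [2, 3, 5, 7]. For each prime, (1 − 1/p^4)^(-1) = p^4 / (p^4 − 1). The product is (1 − 1/2^4)^(-1), (1 − 1/3^4)^(-1), (1 − 1/5^4)^(-1), (1 − 1/7^4)^(-1) = ∏ p^4 / (p^4 − 1) = 7203/6656.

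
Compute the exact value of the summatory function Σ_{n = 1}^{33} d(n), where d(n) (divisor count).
Σ_{n ≤ 33} d(n) = 123

Compute d(n) for each 1 ≤ n ≤ 33: d(1) = 1, d(2) = 2, d(3) = 2, d(4) = 3, d(5) = 2, d(6) = 4, d(7) = 2, d(8) = 4, d(9) = 3, d(10) = 4, d(11) = 2, d(12) = 6, d(13) = 2, d(14) = 4, d(15) = 4, d(16) = 5, d(17) = 2, d(18) = 6, d(19) = 2, d(20) = 6, d(21) = 4, d(22) = 4, d(23) = 2, d(24) = 8, d(25) = 3, d(26) = 4, d(27) = 4, d(28) = 6, d(29) = 2, d(30) = 8, d(31) = 2, d(32) = 6, d(33) = 4. Summing all 33 values: 123. (Dirichlet's divisor formula: Σ_{n ≤ x} d(n) = x ln(x) + (2γ − 1) x + O(√x). For x = 33, the asymptotic estimate is ≈ 120.48.)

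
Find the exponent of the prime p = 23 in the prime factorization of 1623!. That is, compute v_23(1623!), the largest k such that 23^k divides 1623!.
v_23(1623!) = 73

Legendre's formula: v_p(n!) = Σ_{k ≥ 1} ⌊n / p^k⌋. For p = 23, n = 1623, the terms are:
  ⌊1623/23^1⌋ = ⌊1623/23⌋ = 70
  ⌊1623/23^2⌋ = ⌊1623/529⌋ = 3
(the next term ⌊1623/23^3⌋ = 0, terminating the sum). Summing: v_23(1623!) = 70 + 3 = 73.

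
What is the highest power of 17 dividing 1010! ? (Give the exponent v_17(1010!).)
v_17(1010!) = 62

Legendre's formula: v_p(n!) = Σ_{k ≥ 1} ⌊n / p^k⌋. For p = 17, n = 1010, the terms are:
  ⌊1010/17^1⌋ = ⌊1010/17⌋ = 59
  ⌊1010/17^2⌋ = ⌊1010/289⌋ = 3
(the next term ⌊1010/17^3⌋ = 0, terminating the sum). Summing: v_17(1010!) = 59 + 3 = 62.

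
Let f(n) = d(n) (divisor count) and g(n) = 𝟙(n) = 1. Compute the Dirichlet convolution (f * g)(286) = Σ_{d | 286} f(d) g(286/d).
(d * 𝟙)(286) = 27

Divisors of 286: [1, 2, 11, 13, 22, 26, 143, 286]. For each d | 286:
  d = 1: d(1) · 𝟙(286/1) = 1 · 1 = 1
  d = 2: d(2) · 𝟙(286/2) = 2 · 1 = 2
  d = 11: d(11) · 𝟙(286/11) = 2 · 1 = 2
  d = 13: d(13) · 𝟙(286/13) = 2 · 1 = 2
  d = 22: d(22) · 𝟙(286/22) = 4 · 1 = 4
  d = 26: d(26) · 𝟙(286/26) = 4 · 1 = 4
  d = 143: d(143) · 𝟙(286/143) = 4 · 1 = 4
  d = 286: d(286) · 𝟙(286/286) = 8 · 1 = 8
Summing: (d * 𝟙)(286) = 1 + 2 + 2 + 2 + 4 + 4 + 4 + 8 = 27.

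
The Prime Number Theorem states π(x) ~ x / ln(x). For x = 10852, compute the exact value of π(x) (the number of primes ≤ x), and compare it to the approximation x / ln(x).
π(10852) = 1318;  x/ln(x) ≈ 1167.87;  relative error ≈ 11.39%.

Directly count primes up to 10852: π(10852) = 1318. The PNT approximation gives 10852/ln(10852) ≈ 10852/9.29210 ≈ 1167.87. Relative error (π(x) − x/ln(x)) / π(x) ≈ 11.39%; the approximation is known to undercount slightly (Li(x) is a better estimate).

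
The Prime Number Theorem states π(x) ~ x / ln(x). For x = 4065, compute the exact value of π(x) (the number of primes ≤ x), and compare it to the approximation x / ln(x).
π(4065) = 560;  x/ln(x) ≈ 489.16;  relative error ≈ 12.65%.

Directly count primes up to 4065: π(4065) = 560. The PNT approximation gives 4065/ln(4065) ≈ 4065/8.31017 ≈ 489.16. Relative error (π(x) − x/ln(x)) / π(x) ≈ 12.65%; the approximation is known to undercount slightly (Li(x) is a better estimate).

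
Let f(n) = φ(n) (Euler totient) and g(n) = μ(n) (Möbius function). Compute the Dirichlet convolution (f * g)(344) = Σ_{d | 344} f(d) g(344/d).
(φ * μ)(344) = 82

Divisors of 344: [1, 2, 4, 8, 43, 86, 172, 344]. For each d | 344:
  d = 1: φ(1) · μ(344/1) = 1 · 0 = 0
  d = 2: φ(2) · μ(344/2) = 1 · 0 = 0
  d = 4: φ(4) · μ(344/4) = 2 · 1 = 2
  d = 8: φ(8) · μ(344/8) = 4 · -1 = -4
  d = 43: φ(43) · μ(344/43) = 42 · 0 = 0
  d = 86: φ(86) · μ(344/86) = 42 · 0 = 0
  d = 172: φ(172) · μ(344/172) = 84 · -1 = -84
  d = 344: φ(344) · μ(344/344) = 168 · 1 = 168
Summing: (φ * μ)(344) = 0 + 0 + 2 + -4 + 0 + 0 + -84 + 168 = 82.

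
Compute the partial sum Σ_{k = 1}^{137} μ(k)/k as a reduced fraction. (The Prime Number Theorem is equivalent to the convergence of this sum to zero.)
Σ μ(k)/k = -16600694851544658808049622411527369069912658611321/36023908815105000242838968099460216033691851270505155

Values of μ(k) for 1 ≤ k ≤ 137: μ(1) = 1, μ(2) = -1, μ(3) = -1, μ(5) = -1, μ(6) = 1, μ(7) = -1, μ(10) = 1, μ(11) = -1, μ(13) = -1, μ(14) = 1, μ(15) = 1, μ(17) = -1, μ(19) = -1, μ(21) = 1, μ(22) = 1, μ(23) = -1, μ(26) = 1, μ(29) = -1, μ(30) = -1, μ(31) = -1, μ(33) = 1, μ(34) = 1, μ(35) = 1, μ(37) = -1, μ(38) = 1, μ(39) = 1, μ(41) = -1, μ(42) = -1, μ(43) = -1, μ(46) = 1, μ(47) = -1, μ(51) = 1, μ(53) = -1, μ(55) = 1, μ(57) = 1, μ(58) = 1, μ(59) = -1, μ(61) = -1, μ(62) = 1, μ(65) = 1, μ(66) = -1, μ(67) = -1, μ(69) = 1, μ(70) = -1, μ(71) = -1, μ(73) = -1, μ(74) = 1, μ(77) = 1, μ(78) = -1, μ(79) = -1, μ(82) = 1, μ(83) = -1, μ(85) = 1, μ(86) = 1, μ(87) = 1, μ(89) = -1, μ(91) = 1, μ(93) = 1, μ(94) = 1, μ(95) = 1, μ(97) = -1, μ(101) = -1, μ(102) = -1, μ(103) = -1, μ(105) = -1, μ(106) = 1, μ(107) = -1, μ(109) = -1, μ(110) = -1, μ(111) = 1, μ(113) = -1, μ(114) = -1, μ(115) = 1, μ(118) = 1, μ(119) = 1, μ(122) = 1, μ(123) = 1, μ(127) = -1, μ(129) = 1, μ(130) = -1, μ(131) = -1, μ(133) = 1, μ(134) = 1, μ(137) = -1, with μ = 0 on non-squarefree integers. Summing μ(k)/k for k where μ(k) ≠ 0 gives -16600694851544658808049622411527369069912658611321/36023908815105000242838968099460216033691851270505155 ≈ -0.0005. (PNT ⟺ this sum → 0 as n → ∞.)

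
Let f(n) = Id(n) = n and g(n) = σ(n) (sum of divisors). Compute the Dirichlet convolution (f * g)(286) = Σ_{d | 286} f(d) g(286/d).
(Id * σ)(286) = 3105

Divisors of 286: [1, 2, 11, 13, 22, 26, 143, 286]. For each d | 286:
  d = 1: Id(1) · σ(286/1) = 1 · 504 = 504
  d = 2: Id(2) · σ(286/2) = 2 · 168 = 336
  d = 11: Id(11) · σ(286/11) = 11 · 42 = 462
  d = 13: Id(13) · σ(286/13) = 13 · 36 = 468
  d = 22: Id(22) · σ(286/22) = 22 · 14 = 308
  d = 26: Id(26) · σ(286/26) = 26 · 12 = 312
  d = 143: Id(143) · σ(286/143) = 143 · 3 = 429
  d = 286: Id(286) · σ(286/286) = 286 · 1 = 286
Summing: (Id * σ)(286) = 504 + 336 + 462 + 468 + 308 + 312 + 429 + 286 = 3105.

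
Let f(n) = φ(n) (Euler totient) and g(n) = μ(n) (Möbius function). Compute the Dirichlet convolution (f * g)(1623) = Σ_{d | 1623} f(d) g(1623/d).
(φ * μ)(1623) = 539

Divisors of 1623: [1, 3, 541, 1623]. For each d | 1623:
  d = 1: φ(1) · μ(1623/1) = 1 · 1 = 1
  d = 3: φ(3) · μ(1623/3) = 2 · -1 = -2
  d = 541: φ(541) · μ(1623/541) = 540 · -1 = -540
  d = 1623: φ(1623) · μ(1623/1623) = 1080 · 1 = 1080
Summing: (φ * μ)(1623) = 1 + -2 + -540 + 1080 = 539.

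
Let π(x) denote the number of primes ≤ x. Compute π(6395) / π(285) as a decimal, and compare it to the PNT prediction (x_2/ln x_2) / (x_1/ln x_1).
π(6395)/π(285) = 833/61 ≈ 13.6557;  PNT prediction ≈ 14.4734.

π(285) = 61 and π(6395) = 833, so π(6395)/π(285) ≈ 13.6557. The PNT-predicted ratio is (6395/ln(6395)) / (285/ln(285)) ≈ 14.4734. The two agree to within a few percent, as expected.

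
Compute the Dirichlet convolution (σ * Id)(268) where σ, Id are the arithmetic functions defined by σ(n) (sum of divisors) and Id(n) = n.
(σ * Id)(268) = 2295

Divisors of 268: [1, 2, 4, 67, 134, 268]. For each d | 268:
  d = 1: σ(1) · Id(268/1) = 1 · 268 = 268
  d = 2: σ(2) · Id(268/2) = 3 · 134 = 402
  d = 4: σ(4) · Id(268/4) = 7 · 67 = 469
  d = 67: σ(67) · Id(268/67) = 68 · 4 = 272
  d = 134: σ(134) · Id(268/134) = 204 · 2 = 408
  d = 268: σ(268) · Id(268/268) = 476 · 1 = 476
Summing: (σ * Id)(268) = 268 + 402 + 469 + 272 + 408 + 476 = 2295.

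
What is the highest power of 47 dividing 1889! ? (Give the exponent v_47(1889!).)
v_47(1889!) = 40

Legendre's formula: v_p(n!) = Σ_{k ≥ 1} ⌊n / p^k⌋. For p = 47, n = 1889, the terms are:
  ⌊1889/47^1⌋ = ⌊1889/47⌋ = 40
(the next term ⌊1889/47^2⌋ = 0, terminating the sum). Summing: v_47(1889!) = 40 = 40.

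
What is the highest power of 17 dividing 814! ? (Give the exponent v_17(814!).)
v_17(814!) = 49

Legendre's formula: v_p(n!) = Σ_{k ≥ 1} ⌊n / p^k⌋. For p = 17, n = 814, the terms are:
  ⌊814/17^1⌋ = ⌊814/17⌋ = 47
  ⌊814/17^2⌋ = ⌊814/289⌋ = 2
(the next term ⌊814/17^3⌋ = 0, terminating the sum). Summing: v_17(814!) = 47 + 2 = 49.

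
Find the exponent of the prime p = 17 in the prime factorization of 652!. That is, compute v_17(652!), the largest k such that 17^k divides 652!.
v_17(652!) = 40

Legendre's formula: v_p(n!) = Σ_{k ≥ 1} ⌊n / p^k⌋. For p = 17, n = 652, the terms are:
  ⌊652/17^1⌋ = ⌊652/17⌋ = 38
  ⌊652/17^2⌋ = ⌊652/289⌋ = 2
(the next term ⌊652/17^3⌋ = 0, terminating the sum). Summing: v_17(652!) = 38 + 2 = 40.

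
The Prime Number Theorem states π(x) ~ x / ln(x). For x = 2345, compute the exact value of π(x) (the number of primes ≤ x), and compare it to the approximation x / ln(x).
π(2345) = 347;  x/ln(x) ≈ 302.19;  relative error ≈ 12.91%.

Directly count primes up to 2345: π(2345) = 347. The PNT approximation gives 2345/ln(2345) ≈ 2345/7.76004 ≈ 302.19. Relative error (π(x) − x/ln(x)) / π(x) ≈ 12.91%; the approximation is known to undercount slightly (Li(x) is a better estimate).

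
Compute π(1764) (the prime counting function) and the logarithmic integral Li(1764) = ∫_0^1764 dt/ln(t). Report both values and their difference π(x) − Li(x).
π(1764) = 274;  Li(1764) ≈ 283.51;  π(x) − Li(x) ≈ -9.51.

Direct count of primes ≤ 1764 gives π(1764) = 274. Numerical evaluation of the logarithmic integral gives Li(1764) ≈ 283.51. The difference π(x) − Li(x) ≈ -9.51 is typically negative for small/moderate x (Li(x) overestimates), though Littlewood's theorem shows this sign changes infinitely often.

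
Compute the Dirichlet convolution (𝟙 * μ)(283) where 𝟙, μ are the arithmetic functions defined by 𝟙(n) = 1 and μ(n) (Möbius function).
(𝟙 * μ)(283) = 0

Divisors of 283: [1, 283]. For each d | 283:
  d = 1: 𝟙(1) · μ(283/1) = 1 · -1 = -1
  d = 283: 𝟙(283) · μ(283/283) = 1 · 1 = 1
Summing: (𝟙 * μ)(283) = -1 + 1 = 0.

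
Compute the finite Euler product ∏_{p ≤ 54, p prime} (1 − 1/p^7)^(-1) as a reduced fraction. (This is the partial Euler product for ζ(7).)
∏ = 72859781352345946164271325208512748367496302513429047898775811498046799405380225394802980517015901501332936608125/72256491859259542003929080814473893559535113224475133477501839873036689289530416476883582246279412849505472872448

The primes p ≤ 54 are [2, 3, 5, 7, 11, 13, 17, 19, 23, 29, 31, 37, 41, 43, 47, 53]. For each prime, (1 − 1/p^7)^(-1) = p^7 / (p^7 − 1). The product is (1 − 1/2^7)^(-1), (1 − 1/3^7)^(-1), (1 − 1/5^7)^(-1), (1 − 1/7^7)^(-1), (1 − 1/11^7)^(-1), (1 − 1/13^7)^(-1), (1 − 1/17^7)^(-1), (1 − 1/19^7)^(-1), (1 − 1/23^7)^(-1), (1 − 1/29^7)^(-1), (1 − 1/31^7)^(-1), (1 − 1/37^7)^(-1), (1 − 1/41^7)^(-1), (1 − 1/43^7)^(-1), (1 − 1/47^7)^(-1), (1 − 1/53^7)^(-1) = ∏ p^7 / (p^7 − 1) = 72859781352345946164271325208512748367496302513429047898775811498046799405380225394802980517015901501332936608125/72256491859259542003929080814473893559535113224475133477501839873036689289530416476883582246279412849505472872448.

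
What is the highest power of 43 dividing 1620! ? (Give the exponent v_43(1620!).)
v_43(1620!) = 37

Legendre's formula: v_p(n!) = Σ_{k ≥ 1} ⌊n / p^k⌋. For p = 43, n = 1620, the terms are:
  ⌊1620/43^1⌋ = ⌊1620/43⌋ = 37
(the next term ⌊1620/43^2⌋ = 0, terminating the sum). Summing: v_43(1620!) = 37 = 37.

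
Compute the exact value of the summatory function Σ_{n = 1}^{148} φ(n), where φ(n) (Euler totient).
Σ_{n ≤ 148} φ(n) = 6670

Compute φ(n) for each 1 ≤ n ≤ 148: φ(1) = 1, φ(2) = 1, φ(3) = 2, φ(4) = 2, φ(5) = 4, φ(6) = 2, φ(7) = 6, φ(8) = 4, φ(9) = 6, φ(10) = 4, φ(11) = 10, φ(12) = 4, φ(13) = 12, φ(14) = 6, φ(15) = 8, φ(16) = 8, φ(17) = 16, φ(18) = 6, φ(19) = 18, φ(20) = 8, φ(21) = 12, φ(22) = 10, φ(23) = 22, φ(24) = 8, φ(25) = 20, φ(26) = 12, φ(27) = 18, φ(28) = 12, φ(29) = 28, φ(30) = 8, φ(31) = 30, φ(32) = 16, φ(33) = 20, φ(34) = 16, φ(35) = 24, φ(36) = 12, φ(37) = 36, φ(38) = 18, φ(39) = 24, φ(40) = 16, φ(41) = 40, φ(42) = 12, φ(43) = 42, φ(44) = 20, φ(45) = 24, φ(46) = 22, φ(47) = 46, φ(48) = 16, φ(49) = 42, φ(50) = 20, φ(51) = 32, φ(52) = 24, φ(53) = 52, φ(54) = 18, φ(55) = 40, φ(56) = 24, φ(57) = 36, φ(58) = 28, φ(59) = 58, φ(60) = 16, φ(61) = 60, φ(62) = 30, φ(63) = 36, φ(64) = 32, φ(65) = 48, φ(66) = 20, φ(67) = 66, φ(68) = 32, φ(69) = 44, φ(70) = 24, φ(71) = 70, φ(72) = 24, φ(73) = 72, φ(74) = 36, φ(75) = 40, φ(76) = 36, φ(77) = 60, φ(78) = 24, φ(79) = 78, φ(80) = 32, φ(81) = 54, φ(82) = 40, φ(83) = 82, φ(84) = 24, φ(85) = 64, φ(86) = 42, φ(87) = 56, φ(88) = 40, φ(89) = 88, φ(90) = 24, φ(91) = 72, φ(92) = 44, φ(93) = 60, φ(94) = 46, φ(95) = 72, φ(96) = 32, φ(97) = 96, φ(98) = 42, φ(99) = 60, φ(100) = 40, φ(101) = 100, φ(102) = 32, φ(103) = 102, φ(104) = 48, φ(105) = 48, φ(106) = 52, φ(107) = 106, φ(108) = 36, φ(109) = 108, φ(110) = 40, φ(111) = 72, φ(112) = 48, φ(113) = 112, φ(114) = 36, φ(115) = 88, φ(116) = 56, φ(117) = 72, φ(118) = 58, φ(119) = 96, φ(120) = 32, φ(121) = 110, φ(122) = 60, φ(123) = 80, φ(124) = 60, φ(125) = 100, φ(126) = 36, φ(127) = 126, φ(128) = 64, φ(129) = 84, φ(130) = 48, φ(131) = 130, φ(132) = 40, φ(133) = 108, φ(134) = 66, φ(135) = 72, φ(136) = 64, φ(137) = 136, φ(138) = 44, φ(139) = 138, φ(140) = 48, φ(141) = 92, φ(142) = 70, φ(143) = 120, φ(144) = 48, φ(145) = 112, φ(146) = 72, φ(147) = 84, φ(148) = 72. Summing all 148 values: 6670. (Average order: Σ_{n ≤ x} φ(n) ~ (3/π²) x². For x = 148, (3/π²)·148² ≈ 6658.02.)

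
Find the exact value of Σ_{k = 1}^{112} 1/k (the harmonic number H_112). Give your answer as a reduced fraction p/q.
H_112 = 815184434573383335650686014939192934428778620497/153803387341307877636928566091115101174034840640

Direct summation: H_112 = 1 + 1/2 + ... + 1/112. The least common denominator is lcm(1, ..., 112) = 8459186303771933270031071135011330564571916235200; over this denominator the numerator is 8459186303771933270031071135011330564571916235200 + 4229593151885966635015535567505665282285958117600 + 2819728767923977756677023711670443521523972078400 + 2114796575942983317507767783752832641142979058800 + 1691837260754386654006214227002266112914383247040 + 1409864383961988878338511855835221760761986039200 + 1208455186253133324290153019287332937795988033600 + 1057398287971491658753883891876416320571489529400 + 939909589307992585559007903890147840507990692800 + 845918630377193327003107113501133056457191623520 + 769016936706539388184642830455575505870174203200 + 704932191980994439169255927917610880380993019600 + 650706638751687174617774702693179274197839710400 + 604227593126566662145076509643666468897994016800 + 563945753584795551335404742334088704304794415680 + 528699143985745829376941945938208160285744764700 + 497599194339525486472415949118313562621877425600 + 469954794653996292779503951945073920253995346400 + 445220331777470172106898480790070029714311380800 + 422959315188596663501553556750566528228595811760 + 402818395417711108096717673095777645931996011200 + 384508468353269694092321415227787752935087101600 + 367790708859649272610046571087449154981387662400 + 352466095990497219584627963958805440190496509800 + 338367452150877330801242845400453222582876649408 + 325353319375843587308887351346589637098919855200 + 313303196435997528519669301296715946835996897600 + 302113796563283331072538254821833234448997008400 + 291696079440411492070036935690045881536962628800 + 281972876792397775667702371167044352152397207840 + 272876977541030105484873262419720340792642459200 + 264349571992872914688470972969104080142872382350 + 256338978902179796061547610151858501956724734400 + 248799597169762743236207974559156781310938712800 + 241691037250626664858030603857466587559197606720 + 234977397326998146389751975972536960126997673200 + 228626656858700899190028949594900826069511249600 + 222610165888735086053449240395035014857155690400 + 216902212917229058205924900897726424732613236800 + 211479657594298331750776778375283264114297905880 + 206321617165169104147099295975886111331022347200 + 201409197708855554048358836547888822965998005600 + 196725262878417052791420258953751873594695726400 + 192254234176634847046160707613893876467543550800 + 187981917861598517111801580778029568101598138560 + 183895354429824636305023285543724577490693831200 + 179982687314296452553852577340666607756849281600 + 176233047995248609792313981979402720095248254900 + 172636455179019046327164717041047562542284004800 + 169183726075438665400621422700226611291438324704 + 165866398113175162157471983039437854207292475200 + 162676659687921793654443675673294818549459927600 + 159607288750413835283605115754930765369281438400 + 156651598217998764259834650648357973417998448800 + 153803387341307877636928566091115101174034840640 + 151056898281641665536269127410916617224498504200 + 148406777259156724035632826930023343238103793600 + 145848039720205746035018467845022940768481314400 + 143376039046981919831035103983242890924947732800 + 140986438396198887833851185583522176076198603920 + 138675185307736610984115920246087386304457643200 + 136438488770515052742436631209860170396321229600 + 134272798472570369365572557698592548643998670400 + 132174785996436457344235486484552040071436191175 + 130141327750337434923554940538635854839567942080 + 128169489451089898030773805075929250978362367200 + 126256511996596018955687628880766127829431585600 + 124399798584881371618103987279578390655469356400 + 122596902953216424203348857029149718327129220800 + 120845518625313332429015301928733293779598803360 + 119143469067210327746916494859314514993970651200 + 117488698663499073194875987986268480063498836600 + 115879264435231962603165358013853843350300222400 + 114313328429350449595014474797450413034755624800 + 112789150716959110267080948466817740860958883136 + 111305082944367543026724620197517507428577845200 + 109859562386648484026377547207939357981453457600 + 108451106458614529102962450448863212366306618400 + 107078307642682699620646470063434564108505268800 + 105739828797149165875388389187641632057148952940 + 104434398811999176173223100432238648945332299200 + 103160808582584552073549647987943055665511173600 + 101917907274360641807603266686883500777974894400 + 100704598854427777024179418273944411482999002800 + 99519838867905097294483189823662712524375485120 + 98362631439208526395710129476875936797347863200 + 97232026480137164023345645230015293845654209600 + 96127117088317423523080353806946938233771775400 + 95047037121032958090236754325970006343504676800 + 93990958930799258555900790389014784050799069280 + 92958091250241024945396386099025610599691387200 + 91947677214912318152511642771862288745346915600 + 90958992513676701828291087473240113597547486400 + 89991343657148226276926288670333303878424640800 + 89044066355494034421379696158014005942862276160 + 88116523997624304896156990989701360047624127450 + 87208106224452920309598671494962170768782641600 + 86318227589509523163582358520523781271142002400 + 85446326300726598687182536717286167318908244800 + 84591863037719332700310711350113305645719162352 + 83754319839326071980505654802092381827444715200 + 82933199056587581078735991519718927103646237600 + 82128022366717798738165739174867287034678798400 + 81338329843960896827221837836647409274729963800 + 80563679083542221619343534619155529186399202240 + 79803644375206917641802557877465382684640719200 + 79057815923102180093748328364591874435251553600 + 78325799108999382129917325324178986708999224400 + 77607213796072782293863037935883766647448772800 + 76901693670653938818464283045557550587017420320 + 76208885619566966396676316531633608689837083200 + 75528449140820832768134563705458308612249252100 = 44835143901536083460787730821655611393582824127335, so H_112 = 44835143901536083460787730821655611393582824127335/8459186303771933270031071135011330564571916235200; reducing by gcd(44835143901536083460787730821655611393582824127335, 8459186303771933270031071135011330564571916235200) = 55 gives 815184434573383335650686014939192934428778620497/153803387341307877636928566091115101174034840640 ≈ 5.30017. (The PNT-adjacent estimate ln(112) + γ ≈ 5.29571 matches within O(1/n).)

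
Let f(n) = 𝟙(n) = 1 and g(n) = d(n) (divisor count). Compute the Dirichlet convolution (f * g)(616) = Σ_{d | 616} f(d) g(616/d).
(𝟙 * d)(616) = 90

Divisors of 616: [1, 2, 4, 7, 8, 11, 14, 22, 28, 44, 56, 77, 88, 154, 308, 616]. For each d | 616:
  d = 1: 𝟙(1) · d(616/1) = 1 · 16 = 16
  d = 2: 𝟙(2) · d(616/2) = 1 · 12 = 12
  d = 4: 𝟙(4) · d(616/4) = 1 · 8 = 8
  d = 7: 𝟙(7) · d(616/7) = 1 · 8 = 8
  d = 8: 𝟙(8) · d(616/8) = 1 · 4 = 4
  d = 11: 𝟙(11) · d(616/11) = 1 · 8 = 8
  d = 14: 𝟙(14) · d(616/14) = 1 · 6 = 6
  d = 22: 𝟙(22) · d(616/22) = 1 · 6 = 6
  d = 28: 𝟙(28) · d(616/28) = 1 · 4 = 4
  d = 44: 𝟙(44) · d(616/44) = 1 · 4 = 4
  d = 56: 𝟙(56) · d(616/56) = 1 · 2 = 2
  d = 77: 𝟙(77) · d(616/77) = 1 · 4 = 4
  d = 88: 𝟙(88) · d(616/88) = 1 · 2 = 2
  d = 154: 𝟙(154) · d(616/154) = 1 · 3 = 3
  d = 308: 𝟙(308) · d(616/308) = 1 · 2 = 2
  d = 616: 𝟙(616) · d(616/616) = 1 · 1 = 1
Summing: (𝟙 * d)(616) = 16 + 12 + 8 + 8 + 4 + 8 + 6 + 6 + 4 + 4 + 2 + 4 + 2 + 3 + 2 + 1 = 90.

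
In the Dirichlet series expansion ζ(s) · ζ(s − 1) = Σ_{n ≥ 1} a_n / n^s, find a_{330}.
σ(330) = 864

In the product (Σ m^0/m^s)(Σ k / k^s) = Σ (Σ_{d | n} d) / n^s, the coefficient of 1/n^s is σ(n) = Σ_{d | n} d. For n = 330, divisors are [1, 2, 3, 5, 6, 10, 11, 15, 22, 30, 33, 55, 66, 110, 165, 330]; summing: σ(330) = 864.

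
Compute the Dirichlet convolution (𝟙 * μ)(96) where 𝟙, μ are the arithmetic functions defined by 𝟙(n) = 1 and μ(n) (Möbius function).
(𝟙 * μ)(96) = 0

Divisors of 96: [1, 2, 3, 4, 6, 8, 12, 16, 24, 32, 48, 96]. For each d | 96:
  d = 1: 𝟙(1) · μ(96/1) = 1 · 0 = 0
  d = 2: 𝟙(2) · μ(96/2) = 1 · 0 = 0
  d = 3: 𝟙(3) · μ(96/3) = 1 · 0 = 0
  d = 4: 𝟙(4) · μ(96/4) = 1 · 0 = 0
  d = 6: 𝟙(6) · μ(96/6) = 1 · 0 = 0
  d = 8: 𝟙(8) · μ(96/8) = 1 · 0 = 0
  d = 12: 𝟙(12) · μ(96/12) = 1 · 0 = 0
  d = 16: 𝟙(16) · μ(96/16) = 1 · 1 = 1
  d = 24: 𝟙(24) · μ(96/24) = 1 · 0 = 0
  d = 32: 𝟙(32) · μ(96/32) = 1 · -1 = -1
  d = 48: 𝟙(48) · μ(96/48) = 1 · -1 = -1
  d = 96: 𝟙(96) · μ(96/96) = 1 · 1 = 1
Summing: (𝟙 * μ)(96) = 0 + 0 + 0 + 0 + 0 + 0 + 0 + 1 + 0 + -1 + -1 + 1 = 0.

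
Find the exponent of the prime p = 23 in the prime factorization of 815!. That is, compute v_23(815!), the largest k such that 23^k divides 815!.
v_23(815!) = 36

Legendre's formula: v_p(n!) = Σ_{k ≥ 1} ⌊n / p^k⌋. For p = 23, n = 815, the terms are:
  ⌊815/23^1⌋ = ⌊815/23⌋ = 35
  ⌊815/23^2⌋ = ⌊815/529⌋ = 1
(the next term ⌊815/23^3⌋ = 0, terminating the sum). Summing: v_23(815!) = 35 + 1 = 36.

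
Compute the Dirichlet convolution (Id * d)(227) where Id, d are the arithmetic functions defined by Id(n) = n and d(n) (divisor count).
(Id * d)(227) = 229

Divisors of 227: [1, 227]. For each d | 227:
  d = 1: Id(1) · d(227/1) = 1 · 2 = 2
  d = 227: Id(227) · d(227/227) = 227 · 1 = 227
Summing: (Id * d)(227) = 2 + 227 = 229.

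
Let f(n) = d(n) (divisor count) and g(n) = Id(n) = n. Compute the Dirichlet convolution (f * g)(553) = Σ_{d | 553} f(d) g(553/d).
(d * Id)(553) = 729

Divisors of 553: [1, 7, 79, 553]. For each d | 553:
  d = 1: d(1) · Id(553/1) = 1 · 553 = 553
  d = 7: d(7) · Id(553/7) = 2 · 79 = 158
  d = 79: d(79) · Id(553/79) = 2 · 7 = 14
  d = 553: d(553) · Id(553/553) = 4 · 1 = 4
Summing: (d * Id)(553) = 553 + 158 + 14 + 4 = 729.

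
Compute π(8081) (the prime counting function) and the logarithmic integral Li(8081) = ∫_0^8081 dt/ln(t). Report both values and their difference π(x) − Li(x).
π(8081) = 1015;  Li(8081) ≈ 1035.42;  π(x) − Li(x) ≈ -20.42.

Direct count of primes ≤ 8081 gives π(8081) = 1015. Numerical evaluation of the logarithmic integral gives Li(8081) ≈ 1035.42. The difference π(x) − Li(x) ≈ -20.42 is typically negative for small/moderate x (Li(x) overestimates), though Littlewood's theorem shows this sign changes infinitely often.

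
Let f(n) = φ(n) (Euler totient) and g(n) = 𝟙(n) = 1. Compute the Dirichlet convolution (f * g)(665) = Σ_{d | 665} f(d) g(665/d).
(φ * 𝟙)(665) = 665

Divisors of 665: [1, 5, 7, 19, 35, 95, 133, 665]. For each d | 665:
  d = 1: φ(1) · 𝟙(665/1) = 1 · 1 = 1
  d = 5: φ(5) · 𝟙(665/5) = 4 · 1 = 4
  d = 7: φ(7) · 𝟙(665/7) = 6 · 1 = 6
  d = 19: φ(19) · 𝟙(665/19) = 18 · 1 = 18
  d = 35: φ(35) · 𝟙(665/35) = 24 · 1 = 24
  d = 95: φ(95) · 𝟙(665/95) = 72 · 1 = 72
  d = 133: φ(133) · 𝟙(665/133) = 108 · 1 = 108
  d = 665: φ(665) · 𝟙(665/665) = 432 · 1 = 432
Summing: (φ * 𝟙)(665) = 1 + 4 + 6 + 18 + 24 + 72 + 108 + 432 = 665.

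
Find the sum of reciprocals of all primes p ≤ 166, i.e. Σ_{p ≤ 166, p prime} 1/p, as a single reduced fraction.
Σ 1/p = 10988187442690106858194788089546541159451476081371138484805233167/5766152219975951659023630035336134306565384015606066319856068810

π(166) = 38, so the primes ≤ 166 are [2, 3, 5, 7, 11, 13, 17, 19, 23, 29, 31, 37, 41, 43, 47, 53, 59, 61, 67, 71, 73, 79, 83, 89, 97, 101, 103, 107, 109, 113, 127, 131, 137, 139, 149, 151, 157, 163]. Summing 1/p over these primes: 10988187442690106858194788089546541159451476081371138484805233167/5766152219975951659023630035336134306565384015606066319856068810 ≈ 1.9056. Mertens estimate ln ln(166) + 0.2615 ≈ 1.8931.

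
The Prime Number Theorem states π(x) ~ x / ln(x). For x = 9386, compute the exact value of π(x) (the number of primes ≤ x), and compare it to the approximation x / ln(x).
π(9386) = 1160;  x/ln(x) ≈ 1026.13;  relative error ≈ 11.54%.

Directly count primes up to 9386: π(9386) = 1160. The PNT approximation gives 9386/ln(9386) ≈ 9386/9.14697 ≈ 1026.13. Relative error (π(x) − x/ln(x)) / π(x) ≈ 11.54%; the approximation is known to undercount slightly (Li(x) is a better estimate).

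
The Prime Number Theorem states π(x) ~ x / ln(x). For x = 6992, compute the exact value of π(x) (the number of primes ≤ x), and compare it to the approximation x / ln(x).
π(6992) = 899;  x/ln(x) ≈ 789.83;  relative error ≈ 12.14%.

Directly count primes up to 6992: π(6992) = 899. The PNT approximation gives 6992/ln(6992) ≈ 6992/8.85252 ≈ 789.83. Relative error (π(x) − x/ln(x)) / π(x) ≈ 12.14%; the approximation is known to undercount slightly (Li(x) is a better estimate).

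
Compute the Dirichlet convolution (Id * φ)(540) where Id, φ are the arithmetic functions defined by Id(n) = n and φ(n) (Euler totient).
(Id * φ)(540) = 5832

Divisors of 540: [1, 2, 3, 4, 5, 6, 9, 10, 12, 15, 18, 20, 27, 30, 36, 45, 54, 60, 90, 108, 135, 180, 270, 540]. For each d | 540:
  d = 1: Id(1) · φ(540/1) = 1 · 144 = 144
  d = 2: Id(2) · φ(540/2) = 2 · 72 = 144
  d = 3: Id(3) · φ(540/3) = 3 · 48 = 144
  d = 4: Id(4) · φ(540/4) = 4 · 72 = 288
  d = 5: Id(5) · φ(540/5) = 5 · 36 = 180
  d = 6: Id(6) · φ(540/6) = 6 · 24 = 144
  d = 9: Id(9) · φ(540/9) = 9 · 16 = 144
  d = 10: Id(10) · φ(540/10) = 10 · 18 = 180
  d = 12: Id(12) · φ(540/12) = 12 · 24 = 288
  d = 15: Id(15) · φ(540/15) = 15 · 12 = 180
  d = 18: Id(18) · φ(540/18) = 18 · 8 = 144
  d = 20: Id(20) · φ(540/20) = 20 · 18 = 360
  d = 27: Id(27) · φ(540/27) = 27 · 8 = 216
  d = 30: Id(30) · φ(540/30) = 30 · 6 = 180
  d = 36: Id(36) · φ(540/36) = 36 · 8 = 288
  d = 45: Id(45) · φ(540/45) = 45 · 4 = 180
  d = 54: Id(54) · φ(540/54) = 54 · 4 = 216
  d = 60: Id(60) · φ(540/60) = 60 · 6 = 360
  d = 90: Id(90) · φ(540/90) = 90 · 2 = 180
  d = 108: Id(108) · φ(540/108) = 108 · 4 = 432
  d = 135: Id(135) · φ(540/135) = 135 · 2 = 270
  d = 180: Id(180) · φ(540/180) = 180 · 2 = 360
  d = 270: Id(270) · φ(540/270) = 270 · 1 = 270
  d = 540: Id(540) · φ(540/540) = 540 · 1 = 540
Summing: (Id * φ)(540) = 144 + 144 + 144 + 288 + 180 + 144 + 144 + 180 + 288 + 180 + 144 + 360 + 216 + 180 + 288 + 180 + 216 + 360 + 180 + 432 + 270 + 360 + 270 + 540 = 5832.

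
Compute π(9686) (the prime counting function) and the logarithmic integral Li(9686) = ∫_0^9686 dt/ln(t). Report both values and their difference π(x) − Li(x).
π(9686) = 1195;  Li(9686) ≈ 1211.99;  π(x) − Li(x) ≈ -16.99.

Direct count of primes ≤ 9686 gives π(9686) = 1195. Numerical evaluation of the logarithmic integral gives Li(9686) ≈ 1211.99. The difference π(x) − Li(x) ≈ -16.99 is typically negative for small/moderate x (Li(x) overestimates), though Littlewood's theorem shows this sign changes infinitely often.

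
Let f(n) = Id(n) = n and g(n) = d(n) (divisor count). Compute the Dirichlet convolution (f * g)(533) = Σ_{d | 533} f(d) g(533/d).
(Id * d)(533) = 645

Divisors of 533: [1, 13, 41, 533]. For each d | 533:
  d = 1: Id(1) · d(533/1) = 1 · 4 = 4
  d = 13: Id(13) · d(533/13) = 13 · 2 = 26
  d = 41: Id(41) · d(533/41) = 41 · 2 = 82
  d = 533: Id(533) · d(533/533) = 533 · 1 = 533
Summing: (Id * d)(533) = 4 + 26 + 82 + 533 = 645.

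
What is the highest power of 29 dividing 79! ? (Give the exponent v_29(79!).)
v_29(79!) = 2

Legendre's formula: v_p(n!) = Σ_{k ≥ 1} ⌊n / p^k⌋. For p = 29, n = 79, the terms are:
  ⌊79/29^1⌋ = ⌊79/29⌋ = 2
(the next term ⌊79/29^2⌋ = 0, terminating the sum). Summing: v_29(79!) = 2 = 2.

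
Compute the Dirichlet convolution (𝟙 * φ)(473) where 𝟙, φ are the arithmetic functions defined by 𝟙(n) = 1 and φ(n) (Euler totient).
(𝟙 * φ)(473) = 473

Divisors of 473: [1, 11, 43, 473]. For each d | 473:
  d = 1: 𝟙(1) · φ(473/1) = 1 · 420 = 420
  d = 11: 𝟙(11) · φ(473/11) = 1 · 42 = 42
  d = 43: 𝟙(43) · φ(473/43) = 1 · 10 = 10
  d = 473: 𝟙(473) · φ(473/473) = 1 · 1 = 1
Summing: (𝟙 * φ)(473) = 420 + 42 + 10 + 1 = 473.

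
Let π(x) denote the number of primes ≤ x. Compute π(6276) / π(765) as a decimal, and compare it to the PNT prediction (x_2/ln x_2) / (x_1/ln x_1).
π(6276)/π(765) = 816/135 ≈ 6.0444;  PNT prediction ≈ 6.2294.

π(765) = 135 and π(6276) = 816, so π(6276)/π(765) ≈ 6.0444. The PNT-predicted ratio is (6276/ln(6276)) / (765/ln(765)) ≈ 6.2294. The two agree to within a few percent, as expected.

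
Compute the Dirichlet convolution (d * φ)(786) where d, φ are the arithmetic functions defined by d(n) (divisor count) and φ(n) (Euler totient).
(d * φ)(786) = 1584

Divisors of 786: [1, 2, 3, 6, 131, 262, 393, 786]. For each d | 786:
  d = 1: d(1) · φ(786/1) = 1 · 260 = 260
  d = 2: d(2) · φ(786/2) = 2 · 260 = 520
  d = 3: d(3) · φ(786/3) = 2 · 130 = 260
  d = 6: d(6) · φ(786/6) = 4 · 130 = 520
  d = 131: d(131) · φ(786/131) = 2 · 2 = 4
  d = 262: d(262) · φ(786/262) = 4 · 2 = 8
  d = 393: d(393) · φ(786/393) = 4 · 1 = 4
  d = 786: d(786) · φ(786/786) = 8 · 1 = 8
Summing: (d * φ)(786) = 260 + 520 + 260 + 520 + 4 + 8 + 4 + 8 = 1584.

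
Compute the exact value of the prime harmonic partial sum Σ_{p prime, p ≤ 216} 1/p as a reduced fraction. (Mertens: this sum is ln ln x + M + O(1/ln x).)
Σ 1/p = 3215488142498485484492183158345029261034221047849345857469577412562094716564064084247/1645783550795210387735581011435590727981167322669649249414629852197255934130751870910

π(216) = 47, so the primes ≤ 216 are [2, 3, 5, 7, 11, 13, 17, 19, 23, 29, 31, 37, 41, 43, 47, 53, 59, 61, 67, 71, 73, 79, 83, 89, 97, 101, 103, 107, 109, 113, 127, 131, 137, 139, 149, 151, 157, 163, 167, 173, 179, 181, 191, 193, 197, 199, 211]. Summing 1/p over these primes: 3215488142498485484492183158345029261034221047849345857469577412562094716564064084247/1645783550795210387735581011435590727981167322669649249414629852197255934130751870910 ≈ 1.9538. Mertens estimate ln ln(216) + 0.2615 ≈ 1.9433.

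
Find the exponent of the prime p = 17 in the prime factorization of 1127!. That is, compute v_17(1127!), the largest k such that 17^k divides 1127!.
v_17(1127!) = 69

Legendre's formula: v_p(n!) = Σ_{k ≥ 1} ⌊n / p^k⌋. For p = 17, n = 1127, the terms are:
  ⌊1127/17^1⌋ = ⌊1127/17⌋ = 66
  ⌊1127/17^2⌋ = ⌊1127/289⌋ = 3
(the next term ⌊1127/17^3⌋ = 0, terminating the sum). Summing: v_17(1127!) = 66 + 3 = 69.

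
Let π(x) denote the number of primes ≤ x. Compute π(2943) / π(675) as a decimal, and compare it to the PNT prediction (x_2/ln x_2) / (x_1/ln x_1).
π(2943)/π(675) = 424/122 ≈ 3.4754;  PNT prediction ≈ 3.5562.

π(675) = 122 and π(2943) = 424, so π(2943)/π(675) ≈ 3.4754. The PNT-predicted ratio is (2943/ln(2943)) / (675/ln(675)) ≈ 3.5562. The two agree to within a few percent, as expected.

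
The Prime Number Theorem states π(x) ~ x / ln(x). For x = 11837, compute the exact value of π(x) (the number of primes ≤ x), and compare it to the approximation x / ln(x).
π(11837) = 1420;  x/ln(x) ≈ 1262.08;  relative error ≈ 11.12%.

Directly count primes up to 11837: π(11837) = 1420. The PNT approximation gives 11837/ln(11837) ≈ 11837/9.37899 ≈ 1262.08. Relative error (π(x) − x/ln(x)) / π(x) ≈ 11.12%; the approximation is known to undercount slightly (Li(x) is a better estimate).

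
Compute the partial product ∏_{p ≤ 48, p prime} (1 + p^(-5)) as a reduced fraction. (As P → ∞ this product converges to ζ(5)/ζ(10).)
∏ = 77350420258916008694441522216355088445733760320747817275637792505856/74669957780522328018216335873020857442299719217280893302140029444835

The primes p ≤ 48 are [2, 3, 5, 7, 11, 13, 17, 19, 23, 29, 31, 37, 41, 43, 47]. For each, (1 + 1/p^5) = (p^5 + 1)/p^5. Multiplying these fractions over p ∈ [2, 3, 5, 7, 11, 13, 17, 19, 23, 29, 31, 37, 41, 43, 47] gives 77350420258916008694441522216355088445733760320747817275637792505856/74669957780522328018216335873020857442299719217280893302140029444835. (In the limit P → ∞ this tends to ζ(5)/ζ(10).)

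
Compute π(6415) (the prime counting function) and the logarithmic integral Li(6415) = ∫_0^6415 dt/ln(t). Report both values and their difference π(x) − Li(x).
π(6415) = 834;  Li(6415) ≈ 847.93;  π(x) − Li(x) ≈ -13.93.

Direct count of primes ≤ 6415 gives π(6415) = 834. Numerical evaluation of the logarithmic integral gives Li(6415) ≈ 847.93. The difference π(x) − Li(x) ≈ -13.93 is typically negative for small/moderate x (Li(x) overestimates), though Littlewood's theorem shows this sign changes infinitely often.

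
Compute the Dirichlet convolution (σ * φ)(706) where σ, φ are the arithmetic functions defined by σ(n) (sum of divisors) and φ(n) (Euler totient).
(σ * φ)(706) = 2824

Divisors of 706: [1, 2, 353, 706]. For each d | 706:
  d = 1: σ(1) · φ(706/1) = 1 · 352 = 352
  d = 2: σ(2) · φ(706/2) = 3 · 352 = 1056
  d = 353: σ(353) · φ(706/353) = 354 · 1 = 354
  d = 706: σ(706) · φ(706/706) = 1062 · 1 = 1062
Summing: (σ * φ)(706) = 352 + 1056 + 354 + 1062 = 2824.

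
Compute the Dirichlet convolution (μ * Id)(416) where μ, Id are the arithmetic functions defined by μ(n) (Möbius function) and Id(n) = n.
(μ * Id)(416) = 192

Divisors of 416: [1, 2, 4, 8, 13, 16, 26, 32, 52, 104, 208, 416]. For each d | 416:
  d = 1: μ(1) · Id(416/1) = 1 · 416 = 416
  d = 2: μ(2) · Id(416/2) = -1 · 208 = -208
  d = 4: μ(4) · Id(416/4) = 0 · 104 = 0
  d = 8: μ(8) · Id(416/8) = 0 · 52 = 0
  d = 13: μ(13) · Id(416/13) = -1 · 32 = -32
  d = 16: μ(16) · Id(416/16) = 0 · 26 = 0
  d = 26: μ(26) · Id(416/26) = 1 · 16 = 16
  d = 32: μ(32) · Id(416/32) = 0 · 13 = 0
  d = 52: μ(52) · Id(416/52) = 0 · 8 = 0
  d = 104: μ(104) · Id(416/104) = 0 · 4 = 0
  d = 208: μ(208) · Id(416/208) = 0 · 2 = 0
  d = 416: μ(416) · Id(416/416) = 0 · 1 = 0
Summing: (μ * Id)(416) = 416 + -208 + 0 + 0 + -32 + 0 + 16 + 0 + 0 + 0 + 0 + 0 = 192.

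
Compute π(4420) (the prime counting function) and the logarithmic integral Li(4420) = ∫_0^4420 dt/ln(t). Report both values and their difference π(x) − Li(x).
π(4420) = 600;  Li(4420) ≈ 615.70;  π(x) − Li(x) ≈ -15.70.

Direct count of primes ≤ 4420 gives π(4420) = 600. Numerical evaluation of the logarithmic integral gives Li(4420) ≈ 615.70. The difference π(x) − Li(x) ≈ -15.70 is typically negative for small/moderate x (Li(x) overestimates), though Littlewood's theorem shows this sign changes infinitely often.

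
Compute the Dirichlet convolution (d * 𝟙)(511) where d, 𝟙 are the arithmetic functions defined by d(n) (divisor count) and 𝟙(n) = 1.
(d * 𝟙)(511) = 9

Divisors of 511: [1, 7, 73, 511]. For each d | 511:
  d = 1: d(1) · 𝟙(511/1) = 1 · 1 = 1
  d = 7: d(7) · 𝟙(511/7) = 2 · 1 = 2
  d = 73: d(73) · 𝟙(511/73) = 2 · 1 = 2
  d = 511: d(511) · 𝟙(511/511) = 4 · 1 = 4
Summing: (d * 𝟙)(511) = 1 + 2 + 2 + 4 = 9.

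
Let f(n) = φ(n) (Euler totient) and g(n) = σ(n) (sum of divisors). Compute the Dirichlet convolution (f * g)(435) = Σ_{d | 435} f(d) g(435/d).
(φ * σ)(435) = 3480

Divisors of 435: [1, 3, 5, 15, 29, 87, 145, 435]. For each d | 435:
  d = 1: φ(1) · σ(435/1) = 1 · 720 = 720
  d = 3: φ(3) · σ(435/3) = 2 · 180 = 360
  d = 5: φ(5) · σ(435/5) = 4 · 120 = 480
  d = 15: φ(15) · σ(435/15) = 8 · 30 = 240
  d = 29: φ(29) · σ(435/29) = 28 · 24 = 672
  d = 87: φ(87) · σ(435/87) = 56 · 6 = 336
  d = 145: φ(145) · σ(435/145) = 112 · 4 = 448
  d = 435: φ(435) · σ(435/435) = 224 · 1 = 224
Summing: (φ * σ)(435) = 720 + 360 + 480 + 240 + 672 + 336 + 448 + 224 = 3480.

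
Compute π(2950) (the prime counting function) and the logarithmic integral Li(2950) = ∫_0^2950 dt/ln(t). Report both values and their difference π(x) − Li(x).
π(2950) = 424;  Li(2950) ≈ 436.51;  π(x) − Li(x) ≈ -12.51.

Direct count of primes ≤ 2950 gives π(2950) = 424. Numerical evaluation of the logarithmic integral gives Li(2950) ≈ 436.51. The difference π(x) − Li(x) ≈ -12.51 is typically negative for small/moderate x (Li(x) overestimates), though Littlewood's theorem shows this sign changes infinitely often.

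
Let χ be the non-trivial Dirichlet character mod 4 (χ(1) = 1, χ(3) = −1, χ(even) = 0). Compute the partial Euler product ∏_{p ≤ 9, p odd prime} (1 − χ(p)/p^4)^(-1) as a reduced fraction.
∏ = 40516875/40968512

The odd primes p ≤ 9 are [3, 5, 7]. For each, χ(p) = 1 if p ≡ 1 mod 4, χ(p) = −1 if p ≡ 3 mod 4. Taking (1 − χ(p)/p^4)^(-1) = p^4/(p^4 − χ(p)): (1 − (-1)/3^4)^(-1) · (1 − (1)/5^4)^(-1) · (1 − (-1)/7^4)^(-1) = 40516875/40968512.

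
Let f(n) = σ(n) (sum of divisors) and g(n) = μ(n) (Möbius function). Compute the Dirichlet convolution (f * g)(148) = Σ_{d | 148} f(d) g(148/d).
(σ * μ)(148) = 148

Divisors of 148: [1, 2, 4, 37, 74, 148]. For each d | 148:
  d = 1: σ(1) · μ(148/1) = 1 · 0 = 0
  d = 2: σ(2) · μ(148/2) = 3 · 1 = 3
  d = 4: σ(4) · μ(148/4) = 7 · -1 = -7
  d = 37: σ(37) · μ(148/37) = 38 · 0 = 0
  d = 74: σ(74) · μ(148/74) = 114 · -1 = -114
  d = 148: σ(148) · μ(148/148) = 266 · 1 = 266
Summing: (σ * μ)(148) = 0 + 3 + -7 + 0 + -114 + 266 = 148.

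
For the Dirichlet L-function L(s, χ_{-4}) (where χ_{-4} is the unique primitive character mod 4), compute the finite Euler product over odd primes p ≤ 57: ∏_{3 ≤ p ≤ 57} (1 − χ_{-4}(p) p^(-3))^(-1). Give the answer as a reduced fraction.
∏ = 825131832927904152751703886265311831503045/851571808026684219819301170519057245405184

The odd primes p ≤ 57 are [3, 5, 7, 11, 13, 17, 19, 23, 29, 31, 37, 41, 43, 47, 53]. For each, χ(p) = 1 if p ≡ 1 mod 4, χ(p) = −1 if p ≡ 3 mod 4. Taking (1 − χ(p)/p^3)^(-1) = p^3/(p^3 − χ(p)): (1 − (-1)/3^3)^(-1) · (1 − (1)/5^3)^(-1) · (1 − (-1)/7^3)^(-1) · (1 − (-1)/11^3)^(-1) · (1 − (1)/13^3)^(-1) · (1 − (1)/17^3)^(-1) · (1 − (-1)/19^3)^(-1) · (1 − (-1)/23^3)^(-1) · (1 − (1)/29^3)^(-1) · (1 − (-1)/31^3)^(-1) · (1 − (1)/37^3)^(-1) · (1 − (1)/41^3)^(-1) · (1 − (-1)/43^3)^(-1) · (1 − (-1)/47^3)^(-1) · (1 − (1)/53^3)^(-1) = 825131832927904152751703886265311831503045/851571808026684219819301170519057245405184.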